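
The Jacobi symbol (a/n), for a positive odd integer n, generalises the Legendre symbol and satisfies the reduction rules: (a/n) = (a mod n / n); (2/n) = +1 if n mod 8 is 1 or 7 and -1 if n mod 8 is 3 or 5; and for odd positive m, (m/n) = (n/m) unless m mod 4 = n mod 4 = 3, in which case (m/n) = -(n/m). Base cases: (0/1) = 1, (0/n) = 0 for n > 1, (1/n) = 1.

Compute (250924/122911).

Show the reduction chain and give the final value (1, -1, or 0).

1

(250924/122911) = (5102/122911)   [reduce mod 122911]
5102 = 2^1·2551; (2/122911) = +1 since 122911 mod 8 = 7, so (5102/122911) = (+1)^1·(2551/122911); sign now +1
reciprocity: (2551/122911) = -1·(122911/2551) since 2551 mod 4 = 3, 122911 mod 4 = 3; sign now -1
(122911/2551) = (463/2551)   [reduce mod 2551]
reciprocity: (463/2551) = -1·(2551/463) since 463 mod 4 = 3, 2551 mod 4 = 3; sign now +1
(2551/463) = (236/463)   [reduce mod 463]
236 = 2^2·59; (2/463) = +1 since 463 mod 8 = 7, so (236/463) = (+1)^2·(59/463); sign now +1
reciprocity: (59/463) = -1·(463/59) since 59 mod 4 = 3, 463 mod 4 = 3; sign now -1
(463/59) = (50/59)   [reduce mod 59]
50 = 2^1·25; (2/59) = -1 since 59 mod 8 = 3, so (50/59) = (-1)^1·(25/59); sign now +1
reciprocity: (25/59) = +1·(59/25) since 25 mod 4 = 1, 59 mod 4 = 3; sign now +1
(59/25) = (9/25)   [reduce mod 25]
reciprocity: (9/25) = +1·(25/9) since 9 mod 4 = 1, 25 mod 4 = 1; sign now +1
(25/9) = (7/9)   [reduce mod 9]
reciprocity: (7/9) = +1·(9/7) since 7 mod 4 = 3, 9 mod 4 = 1; sign now +1
(9/7) = (2/7)   [reduce mod 7]
2 = 2^1·1; (2/7) = +1 since 7 mod 8 = 7, so (2/7) = (+1)^1·(1/7); sign now +1
(1/7) = 1; final value = sign = +1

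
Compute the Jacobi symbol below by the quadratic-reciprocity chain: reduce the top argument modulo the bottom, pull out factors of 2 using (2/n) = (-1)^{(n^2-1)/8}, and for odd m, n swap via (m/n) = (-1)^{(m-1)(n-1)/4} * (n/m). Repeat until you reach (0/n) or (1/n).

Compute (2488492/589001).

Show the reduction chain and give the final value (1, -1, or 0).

(2488492/589001) = (132488/589001)   [reduce mod 589001]
132488 = 2^3·16561; (2/589001) = +1 since 589001 mod 8 = 1, so (132488/589001) = (+1)^3·(16561/589001); sign now +1
reciprocity: (16561/589001) = +1·(589001/16561) since 16561 mod 4 = 1, 589001 mod 4 = 1; sign now +1
(589001/16561) = (9366/16561)   [reduce mod 16561]
9366 = 2^1·4683; (2/16561) = +1 since 16561 mod 8 = 1, so (9366/16561) = (+1)^1·(4683/16561); sign now +1
reciprocity: (4683/16561) = +1·(16561/4683) since 4683 mod 4 = 3, 16561 mod 4 = 1; sign now +1
(16561/4683) = (2512/4683)   [reduce mod 4683]
2512 = 2^4·157; (2/4683) = -1 since 4683 mod 8 = 3, so (2512/4683) = (-1)^4·(157/4683); sign now +1
reciprocity: (157/4683) = +1·(4683/157) since 157 mod 4 = 1, 4683 mod 4 = 3; sign now +1
(4683/157) = (130/157)   [reduce mod 157]
130 = 2^1·65; (2/157) = -1 since 157 mod 8 = 5, so (130/157) = (-1)^1·(65/157); sign now -1
reciprocity: (65/157) = +1·(157/65) since 65 mod 4 = 1, 157 mod 4 = 1; sign now -1
(157/65) = (27/65)   [reduce mod 65]
reciprocity: (27/65) = +1·(65/27) since 27 mod 4 = 3, 65 mod 4 = 1; sign now -1
(65/27) = (11/27)   [reduce mod 27]
reciprocity: (11/27) = -1·(27/11) since 11 mod 4 = 3, 27 mod 4 = 3; sign now +1
(27/11) = (5/11)   [reduce mod 11]
reciprocity: (5/11) = +1·(11/5) since 5 mod 4 = 1, 11 mod 4 = 3; sign now +1
(11/5) = (1/5)   [reduce mod 5]
(1/5) = 1; final value = sign = +1

1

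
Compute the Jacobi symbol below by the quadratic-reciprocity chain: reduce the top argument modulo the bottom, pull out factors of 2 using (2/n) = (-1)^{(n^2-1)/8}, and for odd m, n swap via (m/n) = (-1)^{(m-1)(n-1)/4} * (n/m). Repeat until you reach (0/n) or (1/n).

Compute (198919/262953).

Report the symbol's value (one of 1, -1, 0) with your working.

-1

reciprocity: (198919/262953) = +1·(262953/198919) since 198919 mod 4 = 3, 262953 mod 4 = 1; sign now +1
(262953/198919) = (64034/198919)   [reduce mod 198919]
64034 = 2^1·32017; (2/198919) = +1 since 198919 mod 8 = 7, so (64034/198919) = (+1)^1·(32017/198919); sign now +1
reciprocity: (32017/198919) = +1·(198919/32017) since 32017 mod 4 = 1, 198919 mod 4 = 3; sign now +1
(198919/32017) = (6817/32017)   [reduce mod 32017]
reciprocity: (6817/32017) = +1·(32017/6817) since 6817 mod 4 = 1, 32017 mod 4 = 1; sign now +1
(32017/6817) = (4749/6817)   [reduce mod 6817]
reciprocity: (4749/6817) = +1·(6817/4749) since 4749 mod 4 = 1, 6817 mod 4 = 1; sign now +1
(6817/4749) = (2068/4749)   [reduce mod 4749]
2068 = 2^2·517; (2/4749) = -1 since 4749 mod 8 = 5, so (2068/4749) = (-1)^2·(517/4749); sign now +1
reciprocity: (517/4749) = +1·(4749/517) since 517 mod 4 = 1, 4749 mod 4 = 1; sign now +1
(4749/517) = (96/517)   [reduce mod 517]
96 = 2^5·3; (2/517) = -1 since 517 mod 8 = 5, so (96/517) = (-1)^5·(3/517); sign now -1
reciprocity: (3/517) = +1·(517/3) since 3 mod 4 = 3, 517 mod 4 = 1; sign now -1
(517/3) = (1/3)   [reduce mod 3]
(1/3) = 1; final value = sign = -1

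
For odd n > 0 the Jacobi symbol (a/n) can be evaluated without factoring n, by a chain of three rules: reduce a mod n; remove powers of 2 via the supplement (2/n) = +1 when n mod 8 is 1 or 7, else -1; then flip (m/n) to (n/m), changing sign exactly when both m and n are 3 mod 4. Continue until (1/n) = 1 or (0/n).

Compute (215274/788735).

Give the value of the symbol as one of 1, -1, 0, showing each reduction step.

215274 = 2^1·107637; (2/788735) = +1 since 788735 mod 8 = 7, so (215274/788735) = (+1)^1·(107637/788735); sign now +1
reciprocity: (107637/788735) = +1·(788735/107637) since 107637 mod 4 = 1, 788735 mod 4 = 3; sign now +1
(788735/107637) = (35276/107637)   [reduce mod 107637]
35276 = 2^2·8819; (2/107637) = -1 since 107637 mod 8 = 5, so (35276/107637) = (-1)^2·(8819/107637); sign now +1
reciprocity: (8819/107637) = +1·(107637/8819) since 8819 mod 4 = 3, 107637 mod 4 = 1; sign now +1
(107637/8819) = (1809/8819)   [reduce mod 8819]
reciprocity: (1809/8819) = +1·(8819/1809) since 1809 mod 4 = 1, 8819 mod 4 = 3; sign now +1
(8819/1809) = (1583/1809)   [reduce mod 1809]
reciprocity: (1583/1809) = +1·(1809/1583) since 1583 mod 4 = 3, 1809 mod 4 = 1; sign now +1
(1809/1583) = (226/1583)   [reduce mod 1583]
226 = 2^1·113; (2/1583) = +1 since 1583 mod 8 = 7, so (226/1583) = (+1)^1·(113/1583); sign now +1
reciprocity: (113/1583) = +1·(1583/113) since 113 mod 4 = 1, 1583 mod 4 = 3; sign now +1
(1583/113) = (1/113)   [reduce mod 113]
(1/113) = 1; final value = sign = +1

1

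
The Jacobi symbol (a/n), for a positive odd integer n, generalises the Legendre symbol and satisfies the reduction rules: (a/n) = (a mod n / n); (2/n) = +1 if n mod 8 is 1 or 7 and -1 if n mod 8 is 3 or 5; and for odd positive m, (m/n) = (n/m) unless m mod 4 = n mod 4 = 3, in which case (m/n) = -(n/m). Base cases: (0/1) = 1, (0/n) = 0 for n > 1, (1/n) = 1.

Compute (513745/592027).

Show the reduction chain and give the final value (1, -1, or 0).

reciprocity: (513745/592027) = +1·(592027/513745) since 513745 mod 4 = 1, 592027 mod 4 = 3; sign now +1
(592027/513745) = (78282/513745)   [reduce mod 513745]
78282 = 2^1·39141; (2/513745) = +1 since 513745 mod 8 = 1, so (78282/513745) = (+1)^1·(39141/513745); sign now +1
reciprocity: (39141/513745) = +1·(513745/39141) since 39141 mod 4 = 1, 513745 mod 4 = 1; sign now +1
(513745/39141) = (4912/39141)   [reduce mod 39141]
4912 = 2^4·307; (2/39141) = -1 since 39141 mod 8 = 5, so (4912/39141) = (-1)^4·(307/39141); sign now +1
reciprocity: (307/39141) = +1·(39141/307) since 307 mod 4 = 3, 39141 mod 4 = 1; sign now +1
(39141/307) = (152/307)   [reduce mod 307]
152 = 2^3·19; (2/307) = -1 since 307 mod 8 = 3, so (152/307) = (-1)^3·(19/307); sign now -1
reciprocity: (19/307) = -1·(307/19) since 19 mod 4 = 3, 307 mod 4 = 3; sign now +1
(307/19) = (3/19)   [reduce mod 19]
reciprocity: (3/19) = -1·(19/3) since 3 mod 4 = 3, 19 mod 4 = 3; sign now -1
(19/3) = (1/3)   [reduce mod 3]
(1/3) = 1; final value = sign = -1

-1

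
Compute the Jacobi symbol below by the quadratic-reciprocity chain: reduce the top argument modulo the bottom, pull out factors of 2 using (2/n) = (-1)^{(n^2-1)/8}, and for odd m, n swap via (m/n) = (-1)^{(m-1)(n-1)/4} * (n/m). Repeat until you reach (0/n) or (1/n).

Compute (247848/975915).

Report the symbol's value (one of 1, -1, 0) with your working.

factor out 2^3: 247848 = 2^3·30981; with 975915 mod 8 = 3, (2/975915) = -1; sign now -1; continue with (30981/975915)
flip (30981/975915) -> (975915/30981): both odd, 30981 mod 4 = 1, 975915 mod 4 = 3, so the flip contributes +1; sign now -1
(975915/30981): 975915 mod 30981 = 15504, so (975915/30981) = (15504/30981)
factor out 2^4: 15504 = 2^4·969; with 30981 mod 8 = 5, (2/30981) = -1; sign now -1; continue with (969/30981)
flip (969/30981) -> (30981/969): both odd, 969 mod 4 = 1, 30981 mod 4 = 1, so the flip contributes +1; sign now -1
(30981/969): 30981 mod 969 = 942, so (30981/969) = (942/969)
factor out 2^1: 942 = 2^1·471; with 969 mod 8 = 1, (2/969) = +1; sign now -1; continue with (471/969)
flip (471/969) -> (969/471): both odd, 471 mod 4 = 3, 969 mod 4 = 1, so the flip contributes +1; sign now -1
(969/471): 969 mod 471 = 27, so (969/471) = (27/471)
flip (27/471) -> (471/27): both odd, 27 mod 4 = 3, 471 mod 4 = 3, so the flip contributes -1; sign now +1
(471/27): 471 mod 27 = 12, so (471/27) = (12/27)
factor out 2^2: 12 = 2^2·3; with 27 mod 8 = 3, (2/27) = -1; sign now +1; continue with (3/27)
flip (3/27) -> (27/3): both odd, 3 mod 4 = 3, 27 mod 4 = 3, so the flip contributes -1; sign now -1
(27/3): 27 mod 3 = 0, so (27/3) = (0/3)
reached (0/3); gcd(a, n) > 1, so (0/3) = 0 and the symbol is 0

0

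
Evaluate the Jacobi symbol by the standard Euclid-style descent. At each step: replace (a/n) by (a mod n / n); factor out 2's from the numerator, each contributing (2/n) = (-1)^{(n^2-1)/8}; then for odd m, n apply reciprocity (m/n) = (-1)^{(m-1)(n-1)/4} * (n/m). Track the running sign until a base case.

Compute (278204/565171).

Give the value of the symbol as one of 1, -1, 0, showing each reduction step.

factor out 2^2: 278204 = 2^2·69551; with 565171 mod 8 = 3, (2/565171) = -1; sign now +1; continue with (69551/565171)
flip (69551/565171) -> (565171/69551): both odd, 69551 mod 4 = 3, 565171 mod 4 = 3, so the flip contributes -1; sign now -1
(565171/69551): 565171 mod 69551 = 8763, so (565171/69551) = (8763/69551)
flip (8763/69551) -> (69551/8763): both odd, 8763 mod 4 = 3, 69551 mod 4 = 3, so the flip contributes -1; sign now +1
(69551/8763): 69551 mod 8763 = 8210, so (69551/8763) = (8210/8763)
factor out 2^1: 8210 = 2^1·4105; with 8763 mod 8 = 3, (2/8763) = -1; sign now -1; continue with (4105/8763)
flip (4105/8763) -> (8763/4105): both odd, 4105 mod 4 = 1, 8763 mod 4 = 3, so the flip contributes +1; sign now -1
(8763/4105): 8763 mod 4105 = 553, so (8763/4105) = (553/4105)
flip (553/4105) -> (4105/553): both odd, 553 mod 4 = 1, 4105 mod 4 = 1, so the flip contributes +1; sign now -1
(4105/553): 4105 mod 553 = 234, so (4105/553) = (234/553)
factor out 2^1: 234 = 2^1·117; with 553 mod 8 = 1, (2/553) = +1; sign now -1; continue with (117/553)
flip (117/553) -> (553/117): both odd, 117 mod 4 = 1, 553 mod 4 = 1, so the flip contributes +1; sign now -1
(553/117): 553 mod 117 = 85, so (553/117) = (85/117)
flip (85/117) -> (117/85): both odd, 85 mod 4 = 1, 117 mod 4 = 1, so the flip contributes +1; sign now -1
(117/85): 117 mod 85 = 32, so (117/85) = (32/85)
factor out 2^5: 32 = 2^5·1; with 85 mod 8 = 5, (2/85) = -1; sign now +1; continue with (1/85)
reached (1/85) = 1, so the symbol is +1

1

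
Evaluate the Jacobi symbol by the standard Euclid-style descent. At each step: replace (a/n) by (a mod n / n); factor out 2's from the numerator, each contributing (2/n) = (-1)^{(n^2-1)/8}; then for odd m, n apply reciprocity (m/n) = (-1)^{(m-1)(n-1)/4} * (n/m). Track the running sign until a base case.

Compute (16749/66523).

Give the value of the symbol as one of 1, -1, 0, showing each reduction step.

reciprocity: (16749/66523) = +1·(66523/16749) since 16749 mod 4 = 1, 66523 mod 4 = 3; sign now +1
(66523/16749) = (16276/16749)   [reduce mod 16749]
16276 = 2^2·4069; (2/16749) = -1 since 16749 mod 8 = 5, so (16276/16749) = (-1)^2·(4069/16749); sign now +1
reciprocity: (4069/16749) = +1·(16749/4069) since 4069 mod 4 = 1, 16749 mod 4 = 1; sign now +1
(16749/4069) = (473/4069)   [reduce mod 4069]
reciprocity: (473/4069) = +1·(4069/473) since 473 mod 4 = 1, 4069 mod 4 = 1; sign now +1
(4069/473) = (285/473)   [reduce mod 473]
reciprocity: (285/473) = +1·(473/285) since 285 mod 4 = 1, 473 mod 4 = 1; sign now +1
(473/285) = (188/285)   [reduce mod 285]
188 = 2^2·47; (2/285) = -1 since 285 mod 8 = 5, so (188/285) = (-1)^2·(47/285); sign now +1
reciprocity: (47/285) = +1·(285/47) since 47 mod 4 = 3, 285 mod 4 = 1; sign now +1
(285/47) = (3/47)   [reduce mod 47]
reciprocity: (3/47) = -1·(47/3) since 3 mod 4 = 3, 47 mod 4 = 3; sign now -1
(47/3) = (2/3)   [reduce mod 3]
2 = 2^1·1; (2/3) = -1 since 3 mod 8 = 3, so (2/3) = (-1)^1·(1/3); sign now +1
(1/3) = 1; final value = sign = +1

1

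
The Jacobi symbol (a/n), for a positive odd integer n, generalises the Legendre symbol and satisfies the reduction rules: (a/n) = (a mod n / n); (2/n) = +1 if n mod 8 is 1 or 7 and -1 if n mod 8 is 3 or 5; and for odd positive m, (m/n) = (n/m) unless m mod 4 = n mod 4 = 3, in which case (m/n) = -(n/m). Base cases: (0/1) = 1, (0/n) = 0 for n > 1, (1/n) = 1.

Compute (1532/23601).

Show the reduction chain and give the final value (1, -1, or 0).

1

1532 = 2^2·383; (2/23601) = +1 since 23601 mod 8 = 1, so (1532/23601) = (+1)^2·(383/23601); sign now +1
reciprocity: (383/23601) = +1·(23601/383) since 383 mod 4 = 3, 23601 mod 4 = 1; sign now +1
(23601/383) = (238/383)   [reduce mod 383]
238 = 2^1·119; (2/383) = +1 since 383 mod 8 = 7, so (238/383) = (+1)^1·(119/383); sign now +1
reciprocity: (119/383) = -1·(383/119) since 119 mod 4 = 3, 383 mod 4 = 3; sign now -1
(383/119) = (26/119)   [reduce mod 119]
26 = 2^1·13; (2/119) = +1 since 119 mod 8 = 7, so (26/119) = (+1)^1·(13/119); sign now -1
reciprocity: (13/119) = +1·(119/13) since 13 mod 4 = 1, 119 mod 4 = 3; sign now -1
(119/13) = (2/13)   [reduce mod 13]
2 = 2^1·1; (2/13) = -1 since 13 mod 8 = 5, so (2/13) = (-1)^1·(1/13); sign now +1
(1/13) = 1; final value = sign = +1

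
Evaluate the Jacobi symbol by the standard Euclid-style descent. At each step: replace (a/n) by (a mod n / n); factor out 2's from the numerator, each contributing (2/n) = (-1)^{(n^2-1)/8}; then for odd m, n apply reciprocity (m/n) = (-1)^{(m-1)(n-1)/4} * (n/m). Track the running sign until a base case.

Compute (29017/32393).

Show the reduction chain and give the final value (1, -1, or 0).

-1

flip (29017/32393) -> (32393/29017): both odd, 29017 mod 4 = 1, 32393 mod 4 = 1, so the flip contributes +1; sign now +1
(32393/29017): 32393 mod 29017 = 3376, so (32393/29017) = (3376/29017)
factor out 2^4: 3376 = 2^4·211; with 29017 mod 8 = 1, (2/29017) = +1; sign now +1; continue with (211/29017)
flip (211/29017) -> (29017/211): both odd, 211 mod 4 = 3, 29017 mod 4 = 1, so the flip contributes +1; sign now +1
(29017/211): 29017 mod 211 = 110, so (29017/211) = (110/211)
factor out 2^1: 110 = 2^1·55; with 211 mod 8 = 3, (2/211) = -1; sign now -1; continue with (55/211)
flip (55/211) -> (211/55): both odd, 55 mod 4 = 3, 211 mod 4 = 3, so the flip contributes -1; sign now +1
(211/55): 211 mod 55 = 46, so (211/55) = (46/55)
factor out 2^1: 46 = 2^1·23; with 55 mod 8 = 7, (2/55) = +1; sign now +1; continue with (23/55)
flip (23/55) -> (55/23): both odd, 23 mod 4 = 3, 55 mod 4 = 3, so the flip contributes -1; sign now -1
(55/23): 55 mod 23 = 9, so (55/23) = (9/23)
flip (9/23) -> (23/9): both odd, 9 mod 4 = 1, 23 mod 4 = 3, so the flip contributes +1; sign now -1
(23/9): 23 mod 9 = 5, so (23/9) = (5/9)
flip (5/9) -> (9/5): both odd, 5 mod 4 = 1, 9 mod 4 = 1, so the flip contributes +1; sign now -1
(9/5): 9 mod 5 = 4, so (9/5) = (4/5)
factor out 2^2: 4 = 2^2·1; with 5 mod 8 = 5, (2/5) = -1; sign now -1; continue with (1/5)
reached (1/5) = 1, so the symbol is -1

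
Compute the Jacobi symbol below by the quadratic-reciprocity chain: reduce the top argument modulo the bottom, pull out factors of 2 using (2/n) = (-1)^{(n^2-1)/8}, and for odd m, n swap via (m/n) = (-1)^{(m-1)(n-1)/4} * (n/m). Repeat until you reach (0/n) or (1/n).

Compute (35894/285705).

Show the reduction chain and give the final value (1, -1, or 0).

35894 = 2^1·17947; (2/285705) = +1 since 285705 mod 8 = 1, so (35894/285705) = (+1)^1·(17947/285705); sign now +1
reciprocity: (17947/285705) = +1·(285705/17947) since 17947 mod 4 = 3, 285705 mod 4 = 1; sign now +1
(285705/17947) = (16500/17947)   [reduce mod 17947]
16500 = 2^2·4125; (2/17947) = -1 since 17947 mod 8 = 3, so (16500/17947) = (-1)^2·(4125/17947); sign now +1
reciprocity: (4125/17947) = +1·(17947/4125) since 4125 mod 4 = 1, 17947 mod 4 = 3; sign now +1
(17947/4125) = (1447/4125)   [reduce mod 4125]
reciprocity: (1447/4125) = +1·(4125/1447) since 1447 mod 4 = 3, 4125 mod 4 = 1; sign now +1
(4125/1447) = (1231/1447)   [reduce mod 1447]
reciprocity: (1231/1447) = -1·(1447/1231) since 1231 mod 4 = 3, 1447 mod 4 = 3; sign now -1
(1447/1231) = (216/1231)   [reduce mod 1231]
216 = 2^3·27; (2/1231) = +1 since 1231 mod 8 = 7, so (216/1231) = (+1)^3·(27/1231); sign now -1
reciprocity: (27/1231) = -1·(1231/27) since 27 mod 4 = 3, 1231 mod 4 = 3; sign now +1
(1231/27) = (16/27)   [reduce mod 27]
16 = 2^4·1; (2/27) = -1 since 27 mod 8 = 3, so (16/27) = (-1)^4·(1/27); sign now +1
(1/27) = 1; final value = sign = +1

1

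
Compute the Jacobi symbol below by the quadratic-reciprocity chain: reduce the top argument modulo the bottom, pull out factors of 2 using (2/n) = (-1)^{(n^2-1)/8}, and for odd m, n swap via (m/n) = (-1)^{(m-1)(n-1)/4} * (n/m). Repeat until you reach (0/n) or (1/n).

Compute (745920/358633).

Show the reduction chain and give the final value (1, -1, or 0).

(745920/358633): 745920 mod 358633 = 28654, so (745920/358633) = (28654/358633)
factor out 2^1: 28654 = 2^1·14327; with 358633 mod 8 = 1, (2/358633) = +1; sign now +1; continue with (14327/358633)
flip (14327/358633) -> (358633/14327): both odd, 14327 mod 4 = 3, 358633 mod 4 = 1, so the flip contributes +1; sign now +1
(358633/14327): 358633 mod 14327 = 458, so (358633/14327) = (458/14327)
factor out 2^1: 458 = 2^1·229; with 14327 mod 8 = 7, (2/14327) = +1; sign now +1; continue with (229/14327)
flip (229/14327) -> (14327/229): both odd, 229 mod 4 = 1, 14327 mod 4 = 3, so the flip contributes +1; sign now +1
(14327/229): 14327 mod 229 = 129, so (14327/229) = (129/229)
flip (129/229) -> (229/129): both odd, 129 mod 4 = 1, 229 mod 4 = 1, so the flip contributes +1; sign now +1
(229/129): 229 mod 129 = 100, so (229/129) = (100/129)
factor out 2^2: 100 = 2^2·25; with 129 mod 8 = 1, (2/129) = +1; sign now +1; continue with (25/129)
flip (25/129) -> (129/25): both odd, 25 mod 4 = 1, 129 mod 4 = 1, so the flip contributes +1; sign now +1
(129/25): 129 mod 25 = 4, so (129/25) = (4/25)
factor out 2^2: 4 = 2^2·1; with 25 mod 8 = 1, (2/25) = +1; sign now +1; continue with (1/25)
reached (1/25) = 1, so the symbol is +1

1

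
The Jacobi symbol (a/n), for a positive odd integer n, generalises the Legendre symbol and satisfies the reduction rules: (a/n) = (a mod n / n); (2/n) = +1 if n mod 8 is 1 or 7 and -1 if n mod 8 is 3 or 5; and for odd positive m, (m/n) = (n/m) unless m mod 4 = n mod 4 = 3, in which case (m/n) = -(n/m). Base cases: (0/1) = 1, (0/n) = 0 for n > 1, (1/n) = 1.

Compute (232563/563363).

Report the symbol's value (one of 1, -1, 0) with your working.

1

flip (232563/563363) -> (563363/232563): both odd, 232563 mod 4 = 3, 563363 mod 4 = 3, so the flip contributes -1; sign now -1
(563363/232563): 563363 mod 232563 = 98237, so (563363/232563) = (98237/232563)
flip (98237/232563) -> (232563/98237): both odd, 98237 mod 4 = 1, 232563 mod 4 = 3, so the flip contributes +1; sign now -1
(232563/98237): 232563 mod 98237 = 36089, so (232563/98237) = (36089/98237)
flip (36089/98237) -> (98237/36089): both odd, 36089 mod 4 = 1, 98237 mod 4 = 1, so the flip contributes +1; sign now -1
(98237/36089): 98237 mod 36089 = 26059, so (98237/36089) = (26059/36089)
flip (26059/36089) -> (36089/26059): both odd, 26059 mod 4 = 3, 36089 mod 4 = 1, so the flip contributes +1; sign now -1
(36089/26059): 36089 mod 26059 = 10030, so (36089/26059) = (10030/26059)
factor out 2^1: 10030 = 2^1·5015; with 26059 mod 8 = 3, (2/26059) = -1; sign now +1; continue with (5015/26059)
flip (5015/26059) -> (26059/5015): both odd, 5015 mod 4 = 3, 26059 mod 4 = 3, so the flip contributes -1; sign now -1
(26059/5015): 26059 mod 5015 = 984, so (26059/5015) = (984/5015)
factor out 2^3: 984 = 2^3·123; with 5015 mod 8 = 7, (2/5015) = +1; sign now -1; continue with (123/5015)
flip (123/5015) -> (5015/123): both odd, 123 mod 4 = 3, 5015 mod 4 = 3, so the flip contributes -1; sign now +1
(5015/123): 5015 mod 123 = 95, so (5015/123) = (95/123)
flip (95/123) -> (123/95): both odd, 95 mod 4 = 3, 123 mod 4 = 3, so the flip contributes -1; sign now -1
(123/95): 123 mod 95 = 28, so (123/95) = (28/95)
factor out 2^2: 28 = 2^2·7; with 95 mod 8 = 7, (2/95) = +1; sign now -1; continue with (7/95)
flip (7/95) -> (95/7): both odd, 7 mod 4 = 3, 95 mod 4 = 3, so the flip contributes -1; sign now +1
(95/7): 95 mod 7 = 4, so (95/7) = (4/7)
factor out 2^2: 4 = 2^2·1; with 7 mod 8 = 7, (2/7) = +1; sign now +1; continue with (1/7)
reached (1/7) = 1, so the symbol is +1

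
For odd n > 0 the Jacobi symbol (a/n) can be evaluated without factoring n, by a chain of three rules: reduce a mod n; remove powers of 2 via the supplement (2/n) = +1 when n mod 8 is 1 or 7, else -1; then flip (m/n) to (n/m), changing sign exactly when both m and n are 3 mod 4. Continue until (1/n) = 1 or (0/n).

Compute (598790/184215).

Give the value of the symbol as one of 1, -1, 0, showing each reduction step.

0

(598790/184215): 598790 mod 184215 = 46145, so (598790/184215) = (46145/184215)
flip (46145/184215) -> (184215/46145): both odd, 46145 mod 4 = 1, 184215 mod 4 = 3, so the flip contributes +1; sign now +1
(184215/46145): 184215 mod 46145 = 45780, so (184215/46145) = (45780/46145)
factor out 2^2: 45780 = 2^2·11445; with 46145 mod 8 = 1, (2/46145) = +1; sign now +1; continue with (11445/46145)
flip (11445/46145) -> (46145/11445): both odd, 11445 mod 4 = 1, 46145 mod 4 = 1, so the flip contributes +1; sign now +1
(46145/11445): 46145 mod 11445 = 365, so (46145/11445) = (365/11445)
flip (365/11445) -> (11445/365): both odd, 365 mod 4 = 1, 11445 mod 4 = 1, so the flip contributes +1; sign now +1
(11445/365): 11445 mod 365 = 130, so (11445/365) = (130/365)
factor out 2^1: 130 = 2^1·65; with 365 mod 8 = 5, (2/365) = -1; sign now -1; continue with (65/365)
flip (65/365) -> (365/65): both odd, 65 mod 4 = 1, 365 mod 4 = 1, so the flip contributes +1; sign now -1
(365/65): 365 mod 65 = 40, so (365/65) = (40/65)
factor out 2^3: 40 = 2^3·5; with 65 mod 8 = 1, (2/65) = +1; sign now -1; continue with (5/65)
flip (5/65) -> (65/5): both odd, 5 mod 4 = 1, 65 mod 4 = 1, so the flip contributes +1; sign now -1
(65/5): 65 mod 5 = 0, so (65/5) = (0/5)
reached (0/5); gcd(a, n) > 1, so (0/5) = 0 and the symbol is 0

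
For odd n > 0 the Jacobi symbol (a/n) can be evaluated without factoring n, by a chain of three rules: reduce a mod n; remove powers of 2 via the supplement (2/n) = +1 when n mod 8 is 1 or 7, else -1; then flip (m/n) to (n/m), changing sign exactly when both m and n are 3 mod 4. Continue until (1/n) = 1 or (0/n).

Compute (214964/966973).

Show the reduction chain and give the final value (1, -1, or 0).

-1

factor out 2^2: 214964 = 2^2·53741; with 966973 mod 8 = 5, (2/966973) = -1; sign now +1; continue with (53741/966973)
flip (53741/966973) -> (966973/53741): both odd, 53741 mod 4 = 1, 966973 mod 4 = 1, so the flip contributes +1; sign now +1
(966973/53741): 966973 mod 53741 = 53376, so (966973/53741) = (53376/53741)
factor out 2^7: 53376 = 2^7·417; with 53741 mod 8 = 5, (2/53741) = -1; sign now -1; continue with (417/53741)
flip (417/53741) -> (53741/417): both odd, 417 mod 4 = 1, 53741 mod 4 = 1, so the flip contributes +1; sign now -1
(53741/417): 53741 mod 417 = 365, so (53741/417) = (365/417)
flip (365/417) -> (417/365): both odd, 365 mod 4 = 1, 417 mod 4 = 1, so the flip contributes +1; sign now -1
(417/365): 417 mod 365 = 52, so (417/365) = (52/365)
factor out 2^2: 52 = 2^2·13; with 365 mod 8 = 5, (2/365) = -1; sign now -1; continue with (13/365)
flip (13/365) -> (365/13): both odd, 13 mod 4 = 1, 365 mod 4 = 1, so the flip contributes +1; sign now -1
(365/13): 365 mod 13 = 1, so (365/13) = (1/13)
reached (1/13) = 1, so the symbol is -1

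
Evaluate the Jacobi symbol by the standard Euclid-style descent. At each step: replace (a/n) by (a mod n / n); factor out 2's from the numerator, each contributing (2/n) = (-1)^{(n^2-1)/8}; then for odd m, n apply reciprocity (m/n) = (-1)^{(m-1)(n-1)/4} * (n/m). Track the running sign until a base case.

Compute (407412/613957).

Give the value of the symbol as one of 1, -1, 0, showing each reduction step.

407412 = 2^2·101853; (2/613957) = -1 since 613957 mod 8 = 5, so (407412/613957) = (-1)^2·(101853/613957); sign now +1
reciprocity: (101853/613957) = +1·(613957/101853) since 101853 mod 4 = 1, 613957 mod 4 = 1; sign now +1
(613957/101853) = (2839/101853)   [reduce mod 101853]
reciprocity: (2839/101853) = +1·(101853/2839) since 2839 mod 4 = 3, 101853 mod 4 = 1; sign now +1
(101853/2839) = (2488/2839)   [reduce mod 2839]
2488 = 2^3·311; (2/2839) = +1 since 2839 mod 8 = 7, so (2488/2839) = (+1)^3·(311/2839); sign now +1
reciprocity: (311/2839) = -1·(2839/311) since 311 mod 4 = 3, 2839 mod 4 = 3; sign now -1
(2839/311) = (40/311)   [reduce mod 311]
40 = 2^3·5; (2/311) = +1 since 311 mod 8 = 7, so (40/311) = (+1)^3·(5/311); sign now -1
reciprocity: (5/311) = +1·(311/5) since 5 mod 4 = 1, 311 mod 4 = 3; sign now -1
(311/5) = (1/5)   [reduce mod 5]
(1/5) = 1; final value = sign = -1

-1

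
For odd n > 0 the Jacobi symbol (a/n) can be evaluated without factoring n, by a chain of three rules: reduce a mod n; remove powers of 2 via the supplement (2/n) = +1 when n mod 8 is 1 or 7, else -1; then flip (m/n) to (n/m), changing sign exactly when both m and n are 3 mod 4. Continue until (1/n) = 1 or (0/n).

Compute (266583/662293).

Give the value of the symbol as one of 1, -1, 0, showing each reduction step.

flip (266583/662293) -> (662293/266583): both odd, 266583 mod 4 = 3, 662293 mod 4 = 1, so the flip contributes +1; sign now +1
(662293/266583): 662293 mod 266583 = 129127, so (662293/266583) = (129127/266583)
flip (129127/266583) -> (266583/129127): both odd, 129127 mod 4 = 3, 266583 mod 4 = 3, so the flip contributes -1; sign now -1
(266583/129127): 266583 mod 129127 = 8329, so (266583/129127) = (8329/129127)
flip (8329/129127) -> (129127/8329): both odd, 8329 mod 4 = 1, 129127 mod 4 = 3, so the flip contributes +1; sign now -1
(129127/8329): 129127 mod 8329 = 4192, so (129127/8329) = (4192/8329)
factor out 2^5: 4192 = 2^5·131; with 8329 mod 8 = 1, (2/8329) = +1; sign now -1; continue with (131/8329)
flip (131/8329) -> (8329/131): both odd, 131 mod 4 = 3, 8329 mod 4 = 1, so the flip contributes +1; sign now -1
(8329/131): 8329 mod 131 = 76, so (8329/131) = (76/131)
factor out 2^2: 76 = 2^2·19; with 131 mod 8 = 3, (2/131) = -1; sign now -1; continue with (19/131)
flip (19/131) -> (131/19): both odd, 19 mod 4 = 3, 131 mod 4 = 3, so the flip contributes -1; sign now +1
(131/19): 131 mod 19 = 17, so (131/19) = (17/19)
flip (17/19) -> (19/17): both odd, 17 mod 4 = 1, 19 mod 4 = 3, so the flip contributes +1; sign now +1
(19/17): 19 mod 17 = 2, so (19/17) = (2/17)
factor out 2^1: 2 = 2^1·1; with 17 mod 8 = 1, (2/17) = +1; sign now +1; continue with (1/17)
reached (1/17) = 1, so the symbol is +1

1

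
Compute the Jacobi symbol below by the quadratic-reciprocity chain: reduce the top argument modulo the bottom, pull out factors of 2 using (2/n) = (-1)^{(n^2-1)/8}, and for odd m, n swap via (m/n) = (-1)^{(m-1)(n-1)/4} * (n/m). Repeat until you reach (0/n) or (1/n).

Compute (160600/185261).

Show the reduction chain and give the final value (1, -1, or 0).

-1

160600 = 2^3·20075; (2/185261) = -1 since 185261 mod 8 = 5, so (160600/185261) = (-1)^3·(20075/185261); sign now -1
reciprocity: (20075/185261) = +1·(185261/20075) since 20075 mod 4 = 3, 185261 mod 4 = 1; sign now -1
(185261/20075) = (4586/20075)   [reduce mod 20075]
4586 = 2^1·2293; (2/20075) = -1 since 20075 mod 8 = 3, so (4586/20075) = (-1)^1·(2293/20075); sign now +1
reciprocity: (2293/20075) = +1·(20075/2293) since 2293 mod 4 = 1, 20075 mod 4 = 3; sign now +1
(20075/2293) = (1731/2293)   [reduce mod 2293]
reciprocity: (1731/2293) = +1·(2293/1731) since 1731 mod 4 = 3, 2293 mod 4 = 1; sign now +1
(2293/1731) = (562/1731)   [reduce mod 1731]
562 = 2^1·281; (2/1731) = -1 since 1731 mod 8 = 3, so (562/1731) = (-1)^1·(281/1731); sign now -1
reciprocity: (281/1731) = +1·(1731/281) since 281 mod 4 = 1, 1731 mod 4 = 3; sign now -1
(1731/281) = (45/281)   [reduce mod 281]
reciprocity: (45/281) = +1·(281/45) since 45 mod 4 = 1, 281 mod 4 = 1; sign now -1
(281/45) = (11/45)   [reduce mod 45]
reciprocity: (11/45) = +1·(45/11) since 11 mod 4 = 3, 45 mod 4 = 1; sign now -1
(45/11) = (1/11)   [reduce mod 11]
(1/11) = 1; final value = sign = -1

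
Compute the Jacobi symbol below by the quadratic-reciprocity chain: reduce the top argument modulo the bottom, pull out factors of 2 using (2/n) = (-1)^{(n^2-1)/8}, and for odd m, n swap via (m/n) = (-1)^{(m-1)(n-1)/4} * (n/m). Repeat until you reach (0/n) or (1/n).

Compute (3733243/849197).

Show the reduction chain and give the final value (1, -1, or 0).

(3733243/849197): 3733243 mod 849197 = 336455, so (3733243/849197) = (336455/849197)
flip (336455/849197) -> (849197/336455): both odd, 336455 mod 4 = 3, 849197 mod 4 = 1, so the flip contributes +1; sign now +1
(849197/336455): 849197 mod 336455 = 176287, so (849197/336455) = (176287/336455)
flip (176287/336455) -> (336455/176287): both odd, 176287 mod 4 = 3, 336455 mod 4 = 3, so the flip contributes -1; sign now -1
(336455/176287): 336455 mod 176287 = 160168, so (336455/176287) = (160168/176287)
factor out 2^3: 160168 = 2^3·20021; with 176287 mod 8 = 7, (2/176287) = +1; sign now -1; continue with (20021/176287)
flip (20021/176287) -> (176287/20021): both odd, 20021 mod 4 = 1, 176287 mod 4 = 3, so the flip contributes +1; sign now -1
(176287/20021): 176287 mod 20021 = 16119, so (176287/20021) = (16119/20021)
flip (16119/20021) -> (20021/16119): both odd, 16119 mod 4 = 3, 20021 mod 4 = 1, so the flip contributes +1; sign now -1
(20021/16119): 20021 mod 16119 = 3902, so (20021/16119) = (3902/16119)
factor out 2^1: 3902 = 2^1·1951; with 16119 mod 8 = 7, (2/16119) = +1; sign now -1; continue with (1951/16119)
flip (1951/16119) -> (16119/1951): both odd, 1951 mod 4 = 3, 16119 mod 4 = 3, so the flip contributes -1; sign now +1
(16119/1951): 16119 mod 1951 = 511, so (16119/1951) = (511/1951)
flip (511/1951) -> (1951/511): both odd, 511 mod 4 = 3, 1951 mod 4 = 3, so the flip contributes -1; sign now -1
(1951/511): 1951 mod 511 = 418, so (1951/511) = (418/511)
factor out 2^1: 418 = 2^1·209; with 511 mod 8 = 7, (2/511) = +1; sign now -1; continue with (209/511)
flip (209/511) -> (511/209): both odd, 209 mod 4 = 1, 511 mod 4 = 3, so the flip contributes +1; sign now -1
(511/209): 511 mod 209 = 93, so (511/209) = (93/209)
flip (93/209) -> (209/93): both odd, 93 mod 4 = 1, 209 mod 4 = 1, so the flip contributes +1; sign now -1
(209/93): 209 mod 93 = 23, so (209/93) = (23/93)
flip (23/93) -> (93/23): both odd, 23 mod 4 = 3, 93 mod 4 = 1, so the flip contributes +1; sign now -1
(93/23): 93 mod 23 = 1, so (93/23) = (1/23)
reached (1/23) = 1, so the symbol is -1

-1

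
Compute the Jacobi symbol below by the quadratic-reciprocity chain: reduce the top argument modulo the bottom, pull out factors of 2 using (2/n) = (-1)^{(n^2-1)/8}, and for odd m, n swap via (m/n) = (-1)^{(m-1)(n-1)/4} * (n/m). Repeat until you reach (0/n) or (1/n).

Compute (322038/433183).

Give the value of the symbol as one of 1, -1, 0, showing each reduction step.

322038 = 2^1·161019; (2/433183) = +1 since 433183 mod 8 = 7, so (322038/433183) = (+1)^1·(161019/433183); sign now +1
reciprocity: (161019/433183) = -1·(433183/161019) since 161019 mod 4 = 3, 433183 mod 4 = 3; sign now -1
(433183/161019) = (111145/161019)   [reduce mod 161019]
reciprocity: (111145/161019) = +1·(161019/111145) since 111145 mod 4 = 1, 161019 mod 4 = 3; sign now -1
(161019/111145) = (49874/111145)   [reduce mod 111145]
49874 = 2^1·24937; (2/111145) = +1 since 111145 mod 8 = 1, so (49874/111145) = (+1)^1·(24937/111145); sign now -1
reciprocity: (24937/111145) = +1·(111145/24937) since 24937 mod 4 = 1, 111145 mod 4 = 1; sign now -1
(111145/24937) = (11397/24937)   [reduce mod 24937]
reciprocity: (11397/24937) = +1·(24937/11397) since 11397 mod 4 = 1, 24937 mod 4 = 1; sign now -1
(24937/11397) = (2143/11397)   [reduce mod 11397]
reciprocity: (2143/11397) = +1·(11397/2143) since 2143 mod 4 = 3, 11397 mod 4 = 1; sign now -1
(11397/2143) = (682/2143)   [reduce mod 2143]
682 = 2^1·341; (2/2143) = +1 since 2143 mod 8 = 7, so (682/2143) = (+1)^1·(341/2143); sign now -1
reciprocity: (341/2143) = +1·(2143/341) since 341 mod 4 = 1, 2143 mod 4 = 3; sign now -1
(2143/341) = (97/341)   [reduce mod 341]
reciprocity: (97/341) = +1·(341/97) since 97 mod 4 = 1, 341 mod 4 = 1; sign now -1
(341/97) = (50/97)   [reduce mod 97]
50 = 2^1·25; (2/97) = +1 since 97 mod 8 = 1, so (50/97) = (+1)^1·(25/97); sign now -1
reciprocity: (25/97) = +1·(97/25) since 25 mod 4 = 1, 97 mod 4 = 1; sign now -1
(97/25) = (22/25)   [reduce mod 25]
22 = 2^1·11; (2/25) = +1 since 25 mod 8 = 1, so (22/25) = (+1)^1·(11/25); sign now -1
reciprocity: (11/25) = +1·(25/11) since 11 mod 4 = 3, 25 mod 4 = 1; sign now -1
(25/11) = (3/11)   [reduce mod 11]
reciprocity: (3/11) = -1·(11/3) since 3 mod 4 = 3, 11 mod 4 = 3; sign now +1
(11/3) = (2/3)   [reduce mod 3]
2 = 2^1·1; (2/3) = -1 since 3 mod 8 = 3, so (2/3) = (-1)^1·(1/3); sign now -1
(1/3) = 1; final value = sign = -1

-1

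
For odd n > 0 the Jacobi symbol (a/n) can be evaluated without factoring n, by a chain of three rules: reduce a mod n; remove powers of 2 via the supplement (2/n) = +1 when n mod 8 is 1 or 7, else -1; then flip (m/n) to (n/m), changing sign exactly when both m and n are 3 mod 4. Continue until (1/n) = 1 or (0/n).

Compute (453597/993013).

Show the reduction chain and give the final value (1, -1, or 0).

-1

reciprocity: (453597/993013) = +1·(993013/453597) since 453597 mod 4 = 1, 993013 mod 4 = 1; sign now +1
(993013/453597) = (85819/453597)   [reduce mod 453597]
reciprocity: (85819/453597) = +1·(453597/85819) since 85819 mod 4 = 3, 453597 mod 4 = 1; sign now +1
(453597/85819) = (24502/85819)   [reduce mod 85819]
24502 = 2^1·12251; (2/85819) = -1 since 85819 mod 8 = 3, so (24502/85819) = (-1)^1·(12251/85819); sign now -1
reciprocity: (12251/85819) = -1·(85819/12251) since 12251 mod 4 = 3, 85819 mod 4 = 3; sign now +1
(85819/12251) = (62/12251)   [reduce mod 12251]
62 = 2^1·31; (2/12251) = -1 since 12251 mod 8 = 3, so (62/12251) = (-1)^1·(31/12251); sign now -1
reciprocity: (31/12251) = -1·(12251/31) since 31 mod 4 = 3, 12251 mod 4 = 3; sign now +1
(12251/31) = (6/31)   [reduce mod 31]
6 = 2^1·3; (2/31) = +1 since 31 mod 8 = 7, so (6/31) = (+1)^1·(3/31); sign now +1
reciprocity: (3/31) = -1·(31/3) since 3 mod 4 = 3, 31 mod 4 = 3; sign now -1
(31/3) = (1/3)   [reduce mod 3]
(1/3) = 1; final value = sign = -1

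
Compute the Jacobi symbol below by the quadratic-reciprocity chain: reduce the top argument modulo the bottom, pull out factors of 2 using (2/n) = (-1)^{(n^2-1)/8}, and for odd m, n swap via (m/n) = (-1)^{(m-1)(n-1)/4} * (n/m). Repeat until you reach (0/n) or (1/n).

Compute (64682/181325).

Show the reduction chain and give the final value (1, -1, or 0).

1

64682 = 2^1·32341; (2/181325) = -1 since 181325 mod 8 = 5, so (64682/181325) = (-1)^1·(32341/181325); sign now -1
reciprocity: (32341/181325) = +1·(181325/32341) since 32341 mod 4 = 1, 181325 mod 4 = 1; sign now -1
(181325/32341) = (19620/32341)   [reduce mod 32341]
19620 = 2^2·4905; (2/32341) = -1 since 32341 mod 8 = 5, so (19620/32341) = (-1)^2·(4905/32341); sign now -1
reciprocity: (4905/32341) = +1·(32341/4905) since 4905 mod 4 = 1, 32341 mod 4 = 1; sign now -1
(32341/4905) = (2911/4905)   [reduce mod 4905]
reciprocity: (2911/4905) = +1·(4905/2911) since 2911 mod 4 = 3, 4905 mod 4 = 1; sign now -1
(4905/2911) = (1994/2911)   [reduce mod 2911]
1994 = 2^1·997; (2/2911) = +1 since 2911 mod 8 = 7, so (1994/2911) = (+1)^1·(997/2911); sign now -1
reciprocity: (997/2911) = +1·(2911/997) since 997 mod 4 = 1, 2911 mod 4 = 3; sign now -1
(2911/997) = (917/997)   [reduce mod 997]
reciprocity: (917/997) = +1·(997/917) since 917 mod 4 = 1, 997 mod 4 = 1; sign now -1
(997/917) = (80/917)   [reduce mod 917]
80 = 2^4·5; (2/917) = -1 since 917 mod 8 = 5, so (80/917) = (-1)^4·(5/917); sign now -1
reciprocity: (5/917) = +1·(917/5) since 5 mod 4 = 1, 917 mod 4 = 1; sign now -1
(917/5) = (2/5)   [reduce mod 5]
2 = 2^1·1; (2/5) = -1 since 5 mod 8 = 5, so (2/5) = (-1)^1·(1/5); sign now +1
(1/5) = 1; final value = sign = +1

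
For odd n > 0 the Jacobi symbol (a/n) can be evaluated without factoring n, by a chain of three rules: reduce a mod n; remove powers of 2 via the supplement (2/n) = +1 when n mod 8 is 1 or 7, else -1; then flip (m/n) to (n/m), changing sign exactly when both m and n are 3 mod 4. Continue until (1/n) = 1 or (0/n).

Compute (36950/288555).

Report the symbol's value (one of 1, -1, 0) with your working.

factor out 2^1: 36950 = 2^1·18475; with 288555 mod 8 = 3, (2/288555) = -1; sign now -1; continue with (18475/288555)
flip (18475/288555) -> (288555/18475): both odd, 18475 mod 4 = 3, 288555 mod 4 = 3, so the flip contributes -1; sign now +1
(288555/18475): 288555 mod 18475 = 11430, so (288555/18475) = (11430/18475)
factor out 2^1: 11430 = 2^1·5715; with 18475 mod 8 = 3, (2/18475) = -1; sign now -1; continue with (5715/18475)
flip (5715/18475) -> (18475/5715): both odd, 5715 mod 4 = 3, 18475 mod 4 = 3, so the flip contributes -1; sign now +1
(18475/5715): 18475 mod 5715 = 1330, so (18475/5715) = (1330/5715)
factor out 2^1: 1330 = 2^1·665; with 5715 mod 8 = 3, (2/5715) = -1; sign now -1; continue with (665/5715)
flip (665/5715) -> (5715/665): both odd, 665 mod 4 = 1, 5715 mod 4 = 3, so the flip contributes +1; sign now -1
(5715/665): 5715 mod 665 = 395, so (5715/665) = (395/665)
flip (395/665) -> (665/395): both odd, 395 mod 4 = 3, 665 mod 4 = 1, so the flip contributes +1; sign now -1
(665/395): 665 mod 395 = 270, so (665/395) = (270/395)
factor out 2^1: 270 = 2^1·135; with 395 mod 8 = 3, (2/395) = -1; sign now +1; continue with (135/395)
flip (135/395) -> (395/135): both odd, 135 mod 4 = 3, 395 mod 4 = 3, so the flip contributes -1; sign now -1
(395/135): 395 mod 135 = 125, so (395/135) = (125/135)
flip (125/135) -> (135/125): both odd, 125 mod 4 = 1, 135 mod 4 = 3, so the flip contributes +1; sign now -1
(135/125): 135 mod 125 = 10, so (135/125) = (10/125)
factor out 2^1: 10 = 2^1·5; with 125 mod 8 = 5, (2/125) = -1; sign now +1; continue with (5/125)
flip (5/125) -> (125/5): both odd, 5 mod 4 = 1, 125 mod 4 = 1, so the flip contributes +1; sign now +1
(125/5): 125 mod 5 = 0, so (125/5) = (0/5)
reached (0/5); gcd(a, n) > 1, so (0/5) = 0 and the symbol is 0

0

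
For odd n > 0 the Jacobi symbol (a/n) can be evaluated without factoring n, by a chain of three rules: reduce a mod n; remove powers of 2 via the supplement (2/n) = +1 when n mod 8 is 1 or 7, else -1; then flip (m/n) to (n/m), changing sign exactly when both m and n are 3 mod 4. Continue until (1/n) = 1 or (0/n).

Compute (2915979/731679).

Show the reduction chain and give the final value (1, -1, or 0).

0

(2915979/731679) = (720942/731679)   [reduce mod 731679]
720942 = 2^1·360471; (2/731679) = +1 since 731679 mod 8 = 7, so (720942/731679) = (+1)^1·(360471/731679); sign now +1
reciprocity: (360471/731679) = -1·(731679/360471) since 360471 mod 4 = 3, 731679 mod 4 = 3; sign now -1
(731679/360471) = (10737/360471)   [reduce mod 360471]
reciprocity: (10737/360471) = +1·(360471/10737) since 10737 mod 4 = 1, 360471 mod 4 = 3; sign now -1
(360471/10737) = (6150/10737)   [reduce mod 10737]
6150 = 2^1·3075; (2/10737) = +1 since 10737 mod 8 = 1, so (6150/10737) = (+1)^1·(3075/10737); sign now -1
reciprocity: (3075/10737) = +1·(10737/3075) since 3075 mod 4 = 3, 10737 mod 4 = 1; sign now -1
(10737/3075) = (1512/3075)   [reduce mod 3075]
1512 = 2^3·189; (2/3075) = -1 since 3075 mod 8 = 3, so (1512/3075) = (-1)^3·(189/3075); sign now +1
reciprocity: (189/3075) = +1·(3075/189) since 189 mod 4 = 1, 3075 mod 4 = 3; sign now +1
(3075/189) = (51/189)   [reduce mod 189]
reciprocity: (51/189) = +1·(189/51) since 51 mod 4 = 3, 189 mod 4 = 1; sign now +1
(189/51) = (36/51)   [reduce mod 51]
36 = 2^2·9; (2/51) = -1 since 51 mod 8 = 3, so (36/51) = (-1)^2·(9/51); sign now +1
reciprocity: (9/51) = +1·(51/9) since 9 mod 4 = 1, 51 mod 4 = 3; sign now +1
(51/9) = (6/9)   [reduce mod 9]
6 = 2^1·3; (2/9) = +1 since 9 mod 8 = 1, so (6/9) = (+1)^1·(3/9); sign now +1
reciprocity: (3/9) = +1·(9/3) since 3 mod 4 = 3, 9 mod 4 = 1; sign now +1
(9/3) = (0/3)   [reduce mod 3]
(0/3) = 0   [gcd(a, n) > 1]; final value = 0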